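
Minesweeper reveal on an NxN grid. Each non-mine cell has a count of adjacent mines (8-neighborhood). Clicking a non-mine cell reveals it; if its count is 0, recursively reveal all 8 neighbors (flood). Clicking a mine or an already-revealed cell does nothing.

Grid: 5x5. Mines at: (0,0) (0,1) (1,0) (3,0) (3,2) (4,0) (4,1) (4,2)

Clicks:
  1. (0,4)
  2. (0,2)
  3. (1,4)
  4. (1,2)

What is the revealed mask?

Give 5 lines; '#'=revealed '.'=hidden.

Click 1 (0,4) count=0: revealed 13 new [(0,2) (0,3) (0,4) (1,2) (1,3) (1,4) (2,2) (2,3) (2,4) (3,3) (3,4) (4,3) (4,4)] -> total=13
Click 2 (0,2) count=1: revealed 0 new [(none)] -> total=13
Click 3 (1,4) count=0: revealed 0 new [(none)] -> total=13
Click 4 (1,2) count=1: revealed 0 new [(none)] -> total=13

Answer: ..###
..###
..###
...##
...##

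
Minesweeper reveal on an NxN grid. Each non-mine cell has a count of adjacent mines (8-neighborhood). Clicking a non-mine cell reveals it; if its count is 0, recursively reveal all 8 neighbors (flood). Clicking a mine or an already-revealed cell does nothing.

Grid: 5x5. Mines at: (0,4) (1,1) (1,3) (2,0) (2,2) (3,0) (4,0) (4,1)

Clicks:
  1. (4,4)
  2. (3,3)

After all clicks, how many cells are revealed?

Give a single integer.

Click 1 (4,4) count=0: revealed 8 new [(2,3) (2,4) (3,2) (3,3) (3,4) (4,2) (4,3) (4,4)] -> total=8
Click 2 (3,3) count=1: revealed 0 new [(none)] -> total=8

Answer: 8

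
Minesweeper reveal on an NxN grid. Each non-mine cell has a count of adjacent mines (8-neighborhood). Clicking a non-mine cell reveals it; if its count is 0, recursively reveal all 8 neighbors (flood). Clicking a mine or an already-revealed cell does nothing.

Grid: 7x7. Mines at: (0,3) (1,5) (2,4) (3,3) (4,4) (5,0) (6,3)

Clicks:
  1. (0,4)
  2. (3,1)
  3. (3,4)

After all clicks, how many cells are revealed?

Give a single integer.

Click 1 (0,4) count=2: revealed 1 new [(0,4)] -> total=1
Click 2 (3,1) count=0: revealed 15 new [(0,0) (0,1) (0,2) (1,0) (1,1) (1,2) (2,0) (2,1) (2,2) (3,0) (3,1) (3,2) (4,0) (4,1) (4,2)] -> total=16
Click 3 (3,4) count=3: revealed 1 new [(3,4)] -> total=17

Answer: 17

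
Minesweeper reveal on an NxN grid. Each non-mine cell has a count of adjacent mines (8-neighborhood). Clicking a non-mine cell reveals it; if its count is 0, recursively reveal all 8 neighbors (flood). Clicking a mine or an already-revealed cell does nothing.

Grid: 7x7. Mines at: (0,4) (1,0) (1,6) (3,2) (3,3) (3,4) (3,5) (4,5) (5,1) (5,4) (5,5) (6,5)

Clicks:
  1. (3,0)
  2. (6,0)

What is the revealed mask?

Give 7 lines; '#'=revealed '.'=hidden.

Click 1 (3,0) count=0: revealed 6 new [(2,0) (2,1) (3,0) (3,1) (4,0) (4,1)] -> total=6
Click 2 (6,0) count=1: revealed 1 new [(6,0)] -> total=7

Answer: .......
.......
##.....
##.....
##.....
.......
#......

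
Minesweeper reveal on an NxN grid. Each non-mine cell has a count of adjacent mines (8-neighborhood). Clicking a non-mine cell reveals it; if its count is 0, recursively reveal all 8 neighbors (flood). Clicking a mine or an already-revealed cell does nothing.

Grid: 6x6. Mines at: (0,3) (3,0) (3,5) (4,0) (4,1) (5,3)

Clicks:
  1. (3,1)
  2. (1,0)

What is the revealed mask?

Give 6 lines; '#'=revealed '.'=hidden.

Click 1 (3,1) count=3: revealed 1 new [(3,1)] -> total=1
Click 2 (1,0) count=0: revealed 19 new [(0,0) (0,1) (0,2) (1,0) (1,1) (1,2) (1,3) (1,4) (2,0) (2,1) (2,2) (2,3) (2,4) (3,2) (3,3) (3,4) (4,2) (4,3) (4,4)] -> total=20

Answer: ###...
#####.
#####.
.####.
..###.
......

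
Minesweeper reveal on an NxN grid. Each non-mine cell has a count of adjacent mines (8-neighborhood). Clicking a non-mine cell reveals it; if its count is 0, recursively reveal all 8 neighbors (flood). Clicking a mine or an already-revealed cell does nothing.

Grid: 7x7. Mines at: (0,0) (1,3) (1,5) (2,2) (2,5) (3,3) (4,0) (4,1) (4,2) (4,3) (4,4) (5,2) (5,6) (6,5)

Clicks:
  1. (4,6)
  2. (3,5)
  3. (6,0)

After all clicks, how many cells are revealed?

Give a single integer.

Answer: 6

Derivation:
Click 1 (4,6) count=1: revealed 1 new [(4,6)] -> total=1
Click 2 (3,5) count=2: revealed 1 new [(3,5)] -> total=2
Click 3 (6,0) count=0: revealed 4 new [(5,0) (5,1) (6,0) (6,1)] -> total=6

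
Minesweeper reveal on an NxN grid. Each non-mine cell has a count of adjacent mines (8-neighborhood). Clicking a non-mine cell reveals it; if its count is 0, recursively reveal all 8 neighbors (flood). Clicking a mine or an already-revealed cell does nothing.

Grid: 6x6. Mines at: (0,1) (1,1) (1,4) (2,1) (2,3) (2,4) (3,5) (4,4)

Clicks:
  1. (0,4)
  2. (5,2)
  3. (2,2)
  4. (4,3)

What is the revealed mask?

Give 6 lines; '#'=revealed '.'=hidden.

Click 1 (0,4) count=1: revealed 1 new [(0,4)] -> total=1
Click 2 (5,2) count=0: revealed 12 new [(3,0) (3,1) (3,2) (3,3) (4,0) (4,1) (4,2) (4,3) (5,0) (5,1) (5,2) (5,3)] -> total=13
Click 3 (2,2) count=3: revealed 1 new [(2,2)] -> total=14
Click 4 (4,3) count=1: revealed 0 new [(none)] -> total=14

Answer: ....#.
......
..#...
####..
####..
####..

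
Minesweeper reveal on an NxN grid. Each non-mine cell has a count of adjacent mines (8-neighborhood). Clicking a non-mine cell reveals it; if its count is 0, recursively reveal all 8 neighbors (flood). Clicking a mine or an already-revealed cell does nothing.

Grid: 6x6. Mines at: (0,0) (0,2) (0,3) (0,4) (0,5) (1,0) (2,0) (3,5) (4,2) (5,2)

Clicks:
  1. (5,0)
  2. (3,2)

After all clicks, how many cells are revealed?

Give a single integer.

Click 1 (5,0) count=0: revealed 6 new [(3,0) (3,1) (4,0) (4,1) (5,0) (5,1)] -> total=6
Click 2 (3,2) count=1: revealed 1 new [(3,2)] -> total=7

Answer: 7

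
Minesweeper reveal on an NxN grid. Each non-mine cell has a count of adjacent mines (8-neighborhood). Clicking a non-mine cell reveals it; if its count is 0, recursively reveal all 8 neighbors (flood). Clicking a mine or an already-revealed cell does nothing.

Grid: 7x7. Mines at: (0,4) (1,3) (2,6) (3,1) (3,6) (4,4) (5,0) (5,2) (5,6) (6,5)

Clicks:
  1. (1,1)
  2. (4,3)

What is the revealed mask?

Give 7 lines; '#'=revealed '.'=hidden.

Click 1 (1,1) count=0: revealed 9 new [(0,0) (0,1) (0,2) (1,0) (1,1) (1,2) (2,0) (2,1) (2,2)] -> total=9
Click 2 (4,3) count=2: revealed 1 new [(4,3)] -> total=10

Answer: ###....
###....
###....
.......
...#...
.......
.......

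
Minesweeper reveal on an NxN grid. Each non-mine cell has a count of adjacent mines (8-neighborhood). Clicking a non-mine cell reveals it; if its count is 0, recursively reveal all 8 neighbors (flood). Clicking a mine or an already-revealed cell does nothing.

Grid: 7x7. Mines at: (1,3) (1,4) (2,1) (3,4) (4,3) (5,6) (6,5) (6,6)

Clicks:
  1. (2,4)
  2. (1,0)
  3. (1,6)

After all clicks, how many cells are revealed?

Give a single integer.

Answer: 12

Derivation:
Click 1 (2,4) count=3: revealed 1 new [(2,4)] -> total=1
Click 2 (1,0) count=1: revealed 1 new [(1,0)] -> total=2
Click 3 (1,6) count=0: revealed 10 new [(0,5) (0,6) (1,5) (1,6) (2,5) (2,6) (3,5) (3,6) (4,5) (4,6)] -> total=12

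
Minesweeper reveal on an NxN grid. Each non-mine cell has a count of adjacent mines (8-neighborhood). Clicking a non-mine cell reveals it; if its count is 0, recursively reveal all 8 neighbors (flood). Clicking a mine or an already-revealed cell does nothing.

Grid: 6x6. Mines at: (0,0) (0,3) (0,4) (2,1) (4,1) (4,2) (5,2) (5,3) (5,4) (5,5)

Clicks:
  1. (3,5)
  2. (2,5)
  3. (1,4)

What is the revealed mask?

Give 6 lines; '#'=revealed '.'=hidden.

Click 1 (3,5) count=0: revealed 15 new [(1,2) (1,3) (1,4) (1,5) (2,2) (2,3) (2,4) (2,5) (3,2) (3,3) (3,4) (3,5) (4,3) (4,4) (4,5)] -> total=15
Click 2 (2,5) count=0: revealed 0 new [(none)] -> total=15
Click 3 (1,4) count=2: revealed 0 new [(none)] -> total=15

Answer: ......
..####
..####
..####
...###
......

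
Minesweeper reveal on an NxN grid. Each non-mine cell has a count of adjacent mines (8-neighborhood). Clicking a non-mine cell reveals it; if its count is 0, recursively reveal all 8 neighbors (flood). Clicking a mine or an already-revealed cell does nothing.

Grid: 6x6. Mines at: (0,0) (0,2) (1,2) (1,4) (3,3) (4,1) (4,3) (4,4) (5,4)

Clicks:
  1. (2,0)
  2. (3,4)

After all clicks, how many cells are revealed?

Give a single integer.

Answer: 7

Derivation:
Click 1 (2,0) count=0: revealed 6 new [(1,0) (1,1) (2,0) (2,1) (3,0) (3,1)] -> total=6
Click 2 (3,4) count=3: revealed 1 new [(3,4)] -> total=7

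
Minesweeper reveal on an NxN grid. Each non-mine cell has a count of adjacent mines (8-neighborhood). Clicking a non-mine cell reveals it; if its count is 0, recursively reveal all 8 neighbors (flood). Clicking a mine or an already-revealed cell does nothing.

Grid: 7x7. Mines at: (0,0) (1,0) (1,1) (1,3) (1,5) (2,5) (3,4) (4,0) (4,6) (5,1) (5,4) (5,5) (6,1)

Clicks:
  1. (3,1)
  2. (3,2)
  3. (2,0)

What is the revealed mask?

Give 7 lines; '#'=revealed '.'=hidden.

Click 1 (3,1) count=1: revealed 1 new [(3,1)] -> total=1
Click 2 (3,2) count=0: revealed 8 new [(2,1) (2,2) (2,3) (3,2) (3,3) (4,1) (4,2) (4,3)] -> total=9
Click 3 (2,0) count=2: revealed 1 new [(2,0)] -> total=10

Answer: .......
.......
####...
.###...
.###...
.......
.......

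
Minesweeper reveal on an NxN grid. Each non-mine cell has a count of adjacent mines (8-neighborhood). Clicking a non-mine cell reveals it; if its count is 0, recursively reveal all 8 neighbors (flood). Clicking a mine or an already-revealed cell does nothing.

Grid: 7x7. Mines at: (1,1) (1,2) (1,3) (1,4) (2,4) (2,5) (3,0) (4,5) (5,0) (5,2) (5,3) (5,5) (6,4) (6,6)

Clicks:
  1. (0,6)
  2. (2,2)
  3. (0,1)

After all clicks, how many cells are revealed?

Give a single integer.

Answer: 6

Derivation:
Click 1 (0,6) count=0: revealed 4 new [(0,5) (0,6) (1,5) (1,6)] -> total=4
Click 2 (2,2) count=3: revealed 1 new [(2,2)] -> total=5
Click 3 (0,1) count=2: revealed 1 new [(0,1)] -> total=6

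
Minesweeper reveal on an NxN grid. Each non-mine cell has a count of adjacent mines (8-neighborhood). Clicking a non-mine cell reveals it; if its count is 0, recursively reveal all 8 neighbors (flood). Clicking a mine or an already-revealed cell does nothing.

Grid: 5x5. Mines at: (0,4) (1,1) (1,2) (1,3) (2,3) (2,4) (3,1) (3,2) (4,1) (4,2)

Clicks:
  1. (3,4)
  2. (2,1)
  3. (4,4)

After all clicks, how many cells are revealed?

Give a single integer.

Click 1 (3,4) count=2: revealed 1 new [(3,4)] -> total=1
Click 2 (2,1) count=4: revealed 1 new [(2,1)] -> total=2
Click 3 (4,4) count=0: revealed 3 new [(3,3) (4,3) (4,4)] -> total=5

Answer: 5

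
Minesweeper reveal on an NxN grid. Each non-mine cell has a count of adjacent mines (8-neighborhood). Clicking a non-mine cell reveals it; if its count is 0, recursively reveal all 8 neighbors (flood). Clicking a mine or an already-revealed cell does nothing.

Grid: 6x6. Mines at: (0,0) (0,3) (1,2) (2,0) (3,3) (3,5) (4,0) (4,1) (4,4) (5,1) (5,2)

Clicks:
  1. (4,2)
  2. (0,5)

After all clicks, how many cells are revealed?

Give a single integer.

Answer: 7

Derivation:
Click 1 (4,2) count=4: revealed 1 new [(4,2)] -> total=1
Click 2 (0,5) count=0: revealed 6 new [(0,4) (0,5) (1,4) (1,5) (2,4) (2,5)] -> total=7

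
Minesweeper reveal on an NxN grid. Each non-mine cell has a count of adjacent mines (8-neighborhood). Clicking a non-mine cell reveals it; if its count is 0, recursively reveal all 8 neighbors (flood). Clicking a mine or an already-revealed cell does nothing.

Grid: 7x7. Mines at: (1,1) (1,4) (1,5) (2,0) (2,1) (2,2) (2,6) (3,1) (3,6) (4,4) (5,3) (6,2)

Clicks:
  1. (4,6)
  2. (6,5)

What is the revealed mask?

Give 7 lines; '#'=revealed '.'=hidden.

Click 1 (4,6) count=1: revealed 1 new [(4,6)] -> total=1
Click 2 (6,5) count=0: revealed 7 new [(4,5) (5,4) (5,5) (5,6) (6,4) (6,5) (6,6)] -> total=8

Answer: .......
.......
.......
.......
.....##
....###
....###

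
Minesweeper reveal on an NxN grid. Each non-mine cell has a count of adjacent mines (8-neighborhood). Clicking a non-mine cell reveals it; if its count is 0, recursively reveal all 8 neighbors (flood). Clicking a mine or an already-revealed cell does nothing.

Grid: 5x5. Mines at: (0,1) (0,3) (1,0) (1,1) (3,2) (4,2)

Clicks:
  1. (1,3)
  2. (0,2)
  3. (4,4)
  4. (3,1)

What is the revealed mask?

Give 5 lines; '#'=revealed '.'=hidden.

Click 1 (1,3) count=1: revealed 1 new [(1,3)] -> total=1
Click 2 (0,2) count=3: revealed 1 new [(0,2)] -> total=2
Click 3 (4,4) count=0: revealed 7 new [(1,4) (2,3) (2,4) (3,3) (3,4) (4,3) (4,4)] -> total=9
Click 4 (3,1) count=2: revealed 1 new [(3,1)] -> total=10

Answer: ..#..
...##
...##
.#.##
...##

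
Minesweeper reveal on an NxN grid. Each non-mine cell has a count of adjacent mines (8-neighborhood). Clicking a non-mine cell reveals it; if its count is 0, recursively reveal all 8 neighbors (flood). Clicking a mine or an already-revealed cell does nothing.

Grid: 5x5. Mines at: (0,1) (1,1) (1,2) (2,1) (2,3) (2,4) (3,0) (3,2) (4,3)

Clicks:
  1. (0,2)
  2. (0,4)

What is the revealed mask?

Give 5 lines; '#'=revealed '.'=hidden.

Answer: ..###
...##
.....
.....
.....

Derivation:
Click 1 (0,2) count=3: revealed 1 new [(0,2)] -> total=1
Click 2 (0,4) count=0: revealed 4 new [(0,3) (0,4) (1,3) (1,4)] -> total=5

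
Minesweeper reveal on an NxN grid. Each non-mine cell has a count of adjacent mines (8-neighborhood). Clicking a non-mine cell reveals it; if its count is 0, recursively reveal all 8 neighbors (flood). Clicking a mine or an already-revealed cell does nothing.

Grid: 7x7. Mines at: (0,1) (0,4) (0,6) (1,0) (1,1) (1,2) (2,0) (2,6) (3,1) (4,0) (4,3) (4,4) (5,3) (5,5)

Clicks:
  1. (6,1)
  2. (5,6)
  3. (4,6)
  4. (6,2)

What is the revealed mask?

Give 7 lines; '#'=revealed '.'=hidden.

Answer: .......
.......
.......
.......
......#
###...#
###....

Derivation:
Click 1 (6,1) count=0: revealed 6 new [(5,0) (5,1) (5,2) (6,0) (6,1) (6,2)] -> total=6
Click 2 (5,6) count=1: revealed 1 new [(5,6)] -> total=7
Click 3 (4,6) count=1: revealed 1 new [(4,6)] -> total=8
Click 4 (6,2) count=1: revealed 0 new [(none)] -> total=8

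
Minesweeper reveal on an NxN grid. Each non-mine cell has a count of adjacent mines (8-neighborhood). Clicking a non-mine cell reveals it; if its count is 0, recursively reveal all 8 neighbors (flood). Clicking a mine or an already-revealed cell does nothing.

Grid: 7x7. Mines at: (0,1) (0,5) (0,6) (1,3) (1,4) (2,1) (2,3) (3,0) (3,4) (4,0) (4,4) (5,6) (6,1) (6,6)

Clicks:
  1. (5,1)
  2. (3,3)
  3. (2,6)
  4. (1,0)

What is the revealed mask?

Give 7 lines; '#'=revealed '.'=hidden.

Answer: .......
#....##
.....##
...#.##
.....##
.#.....
.......

Derivation:
Click 1 (5,1) count=2: revealed 1 new [(5,1)] -> total=1
Click 2 (3,3) count=3: revealed 1 new [(3,3)] -> total=2
Click 3 (2,6) count=0: revealed 8 new [(1,5) (1,6) (2,5) (2,6) (3,5) (3,6) (4,5) (4,6)] -> total=10
Click 4 (1,0) count=2: revealed 1 new [(1,0)] -> total=11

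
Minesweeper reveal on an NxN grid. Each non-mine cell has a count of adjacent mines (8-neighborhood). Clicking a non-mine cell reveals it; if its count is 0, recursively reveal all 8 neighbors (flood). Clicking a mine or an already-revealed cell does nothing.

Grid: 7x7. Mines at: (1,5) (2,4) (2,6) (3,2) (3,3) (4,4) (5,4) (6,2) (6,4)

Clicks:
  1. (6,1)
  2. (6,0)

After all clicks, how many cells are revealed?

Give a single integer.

Answer: 22

Derivation:
Click 1 (6,1) count=1: revealed 1 new [(6,1)] -> total=1
Click 2 (6,0) count=0: revealed 21 new [(0,0) (0,1) (0,2) (0,3) (0,4) (1,0) (1,1) (1,2) (1,3) (1,4) (2,0) (2,1) (2,2) (2,3) (3,0) (3,1) (4,0) (4,1) (5,0) (5,1) (6,0)] -> total=22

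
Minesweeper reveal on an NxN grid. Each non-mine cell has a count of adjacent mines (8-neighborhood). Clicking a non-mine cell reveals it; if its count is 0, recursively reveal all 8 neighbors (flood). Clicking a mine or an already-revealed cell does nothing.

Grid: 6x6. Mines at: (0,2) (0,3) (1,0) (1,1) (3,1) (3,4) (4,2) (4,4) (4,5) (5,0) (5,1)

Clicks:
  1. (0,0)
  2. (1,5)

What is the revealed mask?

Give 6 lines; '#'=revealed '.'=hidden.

Click 1 (0,0) count=2: revealed 1 new [(0,0)] -> total=1
Click 2 (1,5) count=0: revealed 6 new [(0,4) (0,5) (1,4) (1,5) (2,4) (2,5)] -> total=7

Answer: #...##
....##
....##
......
......
......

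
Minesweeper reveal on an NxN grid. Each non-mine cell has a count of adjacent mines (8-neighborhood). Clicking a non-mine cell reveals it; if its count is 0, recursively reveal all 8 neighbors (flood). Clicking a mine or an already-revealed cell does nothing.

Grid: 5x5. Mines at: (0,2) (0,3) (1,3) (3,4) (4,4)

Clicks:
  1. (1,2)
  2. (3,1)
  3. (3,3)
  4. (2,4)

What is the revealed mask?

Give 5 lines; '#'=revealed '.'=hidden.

Answer: ##...
###..
#####
####.
####.

Derivation:
Click 1 (1,2) count=3: revealed 1 new [(1,2)] -> total=1
Click 2 (3,1) count=0: revealed 16 new [(0,0) (0,1) (1,0) (1,1) (2,0) (2,1) (2,2) (2,3) (3,0) (3,1) (3,2) (3,3) (4,0) (4,1) (4,2) (4,3)] -> total=17
Click 3 (3,3) count=2: revealed 0 new [(none)] -> total=17
Click 4 (2,4) count=2: revealed 1 new [(2,4)] -> total=18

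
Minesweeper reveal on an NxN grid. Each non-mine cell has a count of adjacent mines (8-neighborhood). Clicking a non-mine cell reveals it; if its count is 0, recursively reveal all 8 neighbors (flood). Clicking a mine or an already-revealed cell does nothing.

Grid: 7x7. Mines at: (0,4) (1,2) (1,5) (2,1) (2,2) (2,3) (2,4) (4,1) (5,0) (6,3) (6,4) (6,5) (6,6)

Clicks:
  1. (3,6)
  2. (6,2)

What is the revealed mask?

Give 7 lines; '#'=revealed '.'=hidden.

Answer: .......
.......
.....##
..#####
..#####
..#####
..#....

Derivation:
Click 1 (3,6) count=0: revealed 17 new [(2,5) (2,6) (3,2) (3,3) (3,4) (3,5) (3,6) (4,2) (4,3) (4,4) (4,5) (4,6) (5,2) (5,3) (5,4) (5,5) (5,6)] -> total=17
Click 2 (6,2) count=1: revealed 1 new [(6,2)] -> total=18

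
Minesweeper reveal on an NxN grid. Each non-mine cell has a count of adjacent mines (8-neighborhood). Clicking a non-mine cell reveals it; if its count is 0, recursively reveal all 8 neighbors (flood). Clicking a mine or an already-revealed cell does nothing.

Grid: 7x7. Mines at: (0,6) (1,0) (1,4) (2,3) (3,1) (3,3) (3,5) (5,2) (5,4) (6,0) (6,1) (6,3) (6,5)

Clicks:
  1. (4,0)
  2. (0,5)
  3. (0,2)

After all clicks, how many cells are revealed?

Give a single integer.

Click 1 (4,0) count=1: revealed 1 new [(4,0)] -> total=1
Click 2 (0,5) count=2: revealed 1 new [(0,5)] -> total=2
Click 3 (0,2) count=0: revealed 6 new [(0,1) (0,2) (0,3) (1,1) (1,2) (1,3)] -> total=8

Answer: 8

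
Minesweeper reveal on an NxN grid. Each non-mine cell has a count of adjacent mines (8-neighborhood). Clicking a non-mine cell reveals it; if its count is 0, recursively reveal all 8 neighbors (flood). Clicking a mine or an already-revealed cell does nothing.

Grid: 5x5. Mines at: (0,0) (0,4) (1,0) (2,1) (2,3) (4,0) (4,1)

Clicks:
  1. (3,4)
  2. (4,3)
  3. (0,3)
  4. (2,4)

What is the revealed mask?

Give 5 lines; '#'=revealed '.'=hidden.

Answer: ...#.
.....
....#
..###
..###

Derivation:
Click 1 (3,4) count=1: revealed 1 new [(3,4)] -> total=1
Click 2 (4,3) count=0: revealed 5 new [(3,2) (3,3) (4,2) (4,3) (4,4)] -> total=6
Click 3 (0,3) count=1: revealed 1 new [(0,3)] -> total=7
Click 4 (2,4) count=1: revealed 1 new [(2,4)] -> total=8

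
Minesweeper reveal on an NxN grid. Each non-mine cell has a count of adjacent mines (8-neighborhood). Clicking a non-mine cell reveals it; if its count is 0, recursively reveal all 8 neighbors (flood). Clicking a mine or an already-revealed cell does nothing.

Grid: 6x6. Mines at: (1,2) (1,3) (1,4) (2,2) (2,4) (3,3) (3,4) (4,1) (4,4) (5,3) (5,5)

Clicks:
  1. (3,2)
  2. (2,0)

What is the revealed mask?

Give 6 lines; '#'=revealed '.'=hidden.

Click 1 (3,2) count=3: revealed 1 new [(3,2)] -> total=1
Click 2 (2,0) count=0: revealed 8 new [(0,0) (0,1) (1,0) (1,1) (2,0) (2,1) (3,0) (3,1)] -> total=9

Answer: ##....
##....
##....
###...
......
......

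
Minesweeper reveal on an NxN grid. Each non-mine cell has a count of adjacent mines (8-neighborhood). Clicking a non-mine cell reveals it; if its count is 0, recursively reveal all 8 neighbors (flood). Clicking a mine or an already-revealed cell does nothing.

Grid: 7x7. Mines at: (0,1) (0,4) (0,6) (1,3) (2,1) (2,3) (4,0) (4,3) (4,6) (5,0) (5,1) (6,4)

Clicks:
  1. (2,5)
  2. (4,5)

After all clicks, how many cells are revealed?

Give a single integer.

Click 1 (2,5) count=0: revealed 9 new [(1,4) (1,5) (1,6) (2,4) (2,5) (2,6) (3,4) (3,5) (3,6)] -> total=9
Click 2 (4,5) count=1: revealed 1 new [(4,5)] -> total=10

Answer: 10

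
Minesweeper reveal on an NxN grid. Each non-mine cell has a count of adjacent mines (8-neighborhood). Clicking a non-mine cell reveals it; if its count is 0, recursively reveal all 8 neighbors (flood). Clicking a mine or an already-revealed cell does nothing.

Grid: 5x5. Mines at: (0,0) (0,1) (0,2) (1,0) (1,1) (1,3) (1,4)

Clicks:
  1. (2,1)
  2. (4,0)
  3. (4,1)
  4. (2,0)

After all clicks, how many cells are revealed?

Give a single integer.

Click 1 (2,1) count=2: revealed 1 new [(2,1)] -> total=1
Click 2 (4,0) count=0: revealed 14 new [(2,0) (2,2) (2,3) (2,4) (3,0) (3,1) (3,2) (3,3) (3,4) (4,0) (4,1) (4,2) (4,3) (4,4)] -> total=15
Click 3 (4,1) count=0: revealed 0 new [(none)] -> total=15
Click 4 (2,0) count=2: revealed 0 new [(none)] -> total=15

Answer: 15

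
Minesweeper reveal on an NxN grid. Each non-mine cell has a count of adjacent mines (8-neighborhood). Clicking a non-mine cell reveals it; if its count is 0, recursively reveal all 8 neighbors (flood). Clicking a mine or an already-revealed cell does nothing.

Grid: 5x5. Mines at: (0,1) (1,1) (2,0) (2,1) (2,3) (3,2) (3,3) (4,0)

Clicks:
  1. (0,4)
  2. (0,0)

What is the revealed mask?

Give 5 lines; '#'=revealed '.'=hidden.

Answer: #.###
..###
.....
.....
.....

Derivation:
Click 1 (0,4) count=0: revealed 6 new [(0,2) (0,3) (0,4) (1,2) (1,3) (1,4)] -> total=6
Click 2 (0,0) count=2: revealed 1 new [(0,0)] -> total=7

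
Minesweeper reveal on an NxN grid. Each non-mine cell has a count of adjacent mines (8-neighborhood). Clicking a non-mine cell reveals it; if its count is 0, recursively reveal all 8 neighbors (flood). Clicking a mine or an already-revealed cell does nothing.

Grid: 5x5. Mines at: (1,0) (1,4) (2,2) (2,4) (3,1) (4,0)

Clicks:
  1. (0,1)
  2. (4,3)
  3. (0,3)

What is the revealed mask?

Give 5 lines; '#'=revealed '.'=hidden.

Click 1 (0,1) count=1: revealed 1 new [(0,1)] -> total=1
Click 2 (4,3) count=0: revealed 6 new [(3,2) (3,3) (3,4) (4,2) (4,3) (4,4)] -> total=7
Click 3 (0,3) count=1: revealed 1 new [(0,3)] -> total=8

Answer: .#.#.
.....
.....
..###
..###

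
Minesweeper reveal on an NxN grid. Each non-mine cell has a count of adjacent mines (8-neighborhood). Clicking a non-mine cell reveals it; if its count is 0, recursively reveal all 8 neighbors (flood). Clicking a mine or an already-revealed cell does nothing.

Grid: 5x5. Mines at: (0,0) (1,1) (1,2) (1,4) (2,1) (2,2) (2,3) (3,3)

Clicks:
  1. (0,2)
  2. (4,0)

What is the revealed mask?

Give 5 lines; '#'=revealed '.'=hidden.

Click 1 (0,2) count=2: revealed 1 new [(0,2)] -> total=1
Click 2 (4,0) count=0: revealed 6 new [(3,0) (3,1) (3,2) (4,0) (4,1) (4,2)] -> total=7

Answer: ..#..
.....
.....
###..
###..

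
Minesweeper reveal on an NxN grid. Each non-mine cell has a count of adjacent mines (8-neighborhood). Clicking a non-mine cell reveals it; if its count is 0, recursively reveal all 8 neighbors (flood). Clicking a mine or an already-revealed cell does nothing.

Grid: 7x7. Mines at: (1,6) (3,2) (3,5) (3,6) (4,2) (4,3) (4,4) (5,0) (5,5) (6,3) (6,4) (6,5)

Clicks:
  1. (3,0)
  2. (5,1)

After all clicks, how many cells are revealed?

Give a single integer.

Answer: 23

Derivation:
Click 1 (3,0) count=0: revealed 22 new [(0,0) (0,1) (0,2) (0,3) (0,4) (0,5) (1,0) (1,1) (1,2) (1,3) (1,4) (1,5) (2,0) (2,1) (2,2) (2,3) (2,4) (2,5) (3,0) (3,1) (4,0) (4,1)] -> total=22
Click 2 (5,1) count=2: revealed 1 new [(5,1)] -> total=23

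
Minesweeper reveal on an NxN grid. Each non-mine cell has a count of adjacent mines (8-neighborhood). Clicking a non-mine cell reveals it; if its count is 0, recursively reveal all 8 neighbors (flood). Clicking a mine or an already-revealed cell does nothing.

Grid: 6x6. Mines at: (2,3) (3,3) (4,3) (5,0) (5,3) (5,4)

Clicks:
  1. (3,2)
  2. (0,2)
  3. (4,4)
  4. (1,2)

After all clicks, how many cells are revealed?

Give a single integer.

Answer: 27

Derivation:
Click 1 (3,2) count=3: revealed 1 new [(3,2)] -> total=1
Click 2 (0,2) count=0: revealed 26 new [(0,0) (0,1) (0,2) (0,3) (0,4) (0,5) (1,0) (1,1) (1,2) (1,3) (1,4) (1,5) (2,0) (2,1) (2,2) (2,4) (2,5) (3,0) (3,1) (3,4) (3,5) (4,0) (4,1) (4,2) (4,4) (4,5)] -> total=27
Click 3 (4,4) count=4: revealed 0 new [(none)] -> total=27
Click 4 (1,2) count=1: revealed 0 new [(none)] -> total=27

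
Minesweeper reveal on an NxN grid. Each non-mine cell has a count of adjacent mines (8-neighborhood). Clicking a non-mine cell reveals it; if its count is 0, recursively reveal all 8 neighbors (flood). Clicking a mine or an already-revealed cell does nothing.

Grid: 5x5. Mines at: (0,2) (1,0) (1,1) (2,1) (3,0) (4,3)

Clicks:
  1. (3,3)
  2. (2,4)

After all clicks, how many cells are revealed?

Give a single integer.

Answer: 11

Derivation:
Click 1 (3,3) count=1: revealed 1 new [(3,3)] -> total=1
Click 2 (2,4) count=0: revealed 10 new [(0,3) (0,4) (1,2) (1,3) (1,4) (2,2) (2,3) (2,4) (3,2) (3,4)] -> total=11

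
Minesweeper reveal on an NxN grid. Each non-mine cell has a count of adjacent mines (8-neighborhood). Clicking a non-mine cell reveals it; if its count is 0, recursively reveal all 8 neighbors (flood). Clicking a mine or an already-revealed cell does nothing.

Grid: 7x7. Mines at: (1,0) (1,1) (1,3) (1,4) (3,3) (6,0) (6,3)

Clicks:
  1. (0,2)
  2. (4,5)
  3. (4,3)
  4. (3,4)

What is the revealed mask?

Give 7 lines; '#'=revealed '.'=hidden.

Answer: ..#..##
.....##
....###
....###
...####
....###
....###

Derivation:
Click 1 (0,2) count=2: revealed 1 new [(0,2)] -> total=1
Click 2 (4,5) count=0: revealed 19 new [(0,5) (0,6) (1,5) (1,6) (2,4) (2,5) (2,6) (3,4) (3,5) (3,6) (4,4) (4,5) (4,6) (5,4) (5,5) (5,6) (6,4) (6,5) (6,6)] -> total=20
Click 3 (4,3) count=1: revealed 1 new [(4,3)] -> total=21
Click 4 (3,4) count=1: revealed 0 new [(none)] -> total=21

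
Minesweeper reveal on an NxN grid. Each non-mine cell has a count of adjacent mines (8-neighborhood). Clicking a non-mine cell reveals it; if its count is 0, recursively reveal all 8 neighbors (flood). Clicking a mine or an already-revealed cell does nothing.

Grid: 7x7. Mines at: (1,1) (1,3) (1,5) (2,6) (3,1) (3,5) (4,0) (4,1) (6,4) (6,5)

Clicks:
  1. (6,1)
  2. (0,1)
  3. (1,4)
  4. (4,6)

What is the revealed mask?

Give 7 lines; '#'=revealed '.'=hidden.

Click 1 (6,1) count=0: revealed 8 new [(5,0) (5,1) (5,2) (5,3) (6,0) (6,1) (6,2) (6,3)] -> total=8
Click 2 (0,1) count=1: revealed 1 new [(0,1)] -> total=9
Click 3 (1,4) count=2: revealed 1 new [(1,4)] -> total=10
Click 4 (4,6) count=1: revealed 1 new [(4,6)] -> total=11

Answer: .#.....
....#..
.......
.......
......#
####...
####...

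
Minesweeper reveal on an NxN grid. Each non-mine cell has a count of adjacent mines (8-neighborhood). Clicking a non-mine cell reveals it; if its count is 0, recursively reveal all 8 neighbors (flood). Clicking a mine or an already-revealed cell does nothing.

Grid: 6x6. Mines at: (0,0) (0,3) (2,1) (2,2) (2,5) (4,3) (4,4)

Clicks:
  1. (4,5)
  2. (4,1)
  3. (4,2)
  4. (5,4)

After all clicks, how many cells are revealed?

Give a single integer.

Answer: 11

Derivation:
Click 1 (4,5) count=1: revealed 1 new [(4,5)] -> total=1
Click 2 (4,1) count=0: revealed 9 new [(3,0) (3,1) (3,2) (4,0) (4,1) (4,2) (5,0) (5,1) (5,2)] -> total=10
Click 3 (4,2) count=1: revealed 0 new [(none)] -> total=10
Click 4 (5,4) count=2: revealed 1 new [(5,4)] -> total=11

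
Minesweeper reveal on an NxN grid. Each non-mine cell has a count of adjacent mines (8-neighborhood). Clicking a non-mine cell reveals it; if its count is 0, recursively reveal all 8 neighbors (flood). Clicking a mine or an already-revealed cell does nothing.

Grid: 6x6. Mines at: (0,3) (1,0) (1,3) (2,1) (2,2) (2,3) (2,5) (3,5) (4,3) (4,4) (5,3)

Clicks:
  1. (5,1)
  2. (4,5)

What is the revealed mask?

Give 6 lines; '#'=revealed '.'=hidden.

Answer: ......
......
......
###...
###..#
###...

Derivation:
Click 1 (5,1) count=0: revealed 9 new [(3,0) (3,1) (3,2) (4,0) (4,1) (4,2) (5,0) (5,1) (5,2)] -> total=9
Click 2 (4,5) count=2: revealed 1 new [(4,5)] -> total=10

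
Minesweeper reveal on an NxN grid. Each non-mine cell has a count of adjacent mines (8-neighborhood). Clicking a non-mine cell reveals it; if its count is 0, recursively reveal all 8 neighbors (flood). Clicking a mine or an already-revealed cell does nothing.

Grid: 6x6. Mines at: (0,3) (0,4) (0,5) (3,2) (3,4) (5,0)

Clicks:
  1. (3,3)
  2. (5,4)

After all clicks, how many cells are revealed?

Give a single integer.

Click 1 (3,3) count=2: revealed 1 new [(3,3)] -> total=1
Click 2 (5,4) count=0: revealed 10 new [(4,1) (4,2) (4,3) (4,4) (4,5) (5,1) (5,2) (5,3) (5,4) (5,5)] -> total=11

Answer: 11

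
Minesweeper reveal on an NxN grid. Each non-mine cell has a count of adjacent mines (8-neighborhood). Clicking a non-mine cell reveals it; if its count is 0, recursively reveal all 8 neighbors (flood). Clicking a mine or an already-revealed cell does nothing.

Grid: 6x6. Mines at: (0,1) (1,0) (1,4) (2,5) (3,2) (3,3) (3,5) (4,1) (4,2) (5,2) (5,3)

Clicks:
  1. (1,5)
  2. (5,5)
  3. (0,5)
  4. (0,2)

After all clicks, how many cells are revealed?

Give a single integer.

Click 1 (1,5) count=2: revealed 1 new [(1,5)] -> total=1
Click 2 (5,5) count=0: revealed 4 new [(4,4) (4,5) (5,4) (5,5)] -> total=5
Click 3 (0,5) count=1: revealed 1 new [(0,5)] -> total=6
Click 4 (0,2) count=1: revealed 1 new [(0,2)] -> total=7

Answer: 7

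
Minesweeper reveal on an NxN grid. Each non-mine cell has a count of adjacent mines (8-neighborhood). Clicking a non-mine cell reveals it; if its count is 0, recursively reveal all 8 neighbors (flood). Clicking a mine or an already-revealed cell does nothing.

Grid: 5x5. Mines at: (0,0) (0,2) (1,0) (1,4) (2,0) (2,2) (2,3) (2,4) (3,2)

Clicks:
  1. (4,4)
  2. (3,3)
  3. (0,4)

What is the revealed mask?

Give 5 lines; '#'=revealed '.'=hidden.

Answer: ....#
.....
.....
...##
...##

Derivation:
Click 1 (4,4) count=0: revealed 4 new [(3,3) (3,4) (4,3) (4,4)] -> total=4
Click 2 (3,3) count=4: revealed 0 new [(none)] -> total=4
Click 3 (0,4) count=1: revealed 1 new [(0,4)] -> total=5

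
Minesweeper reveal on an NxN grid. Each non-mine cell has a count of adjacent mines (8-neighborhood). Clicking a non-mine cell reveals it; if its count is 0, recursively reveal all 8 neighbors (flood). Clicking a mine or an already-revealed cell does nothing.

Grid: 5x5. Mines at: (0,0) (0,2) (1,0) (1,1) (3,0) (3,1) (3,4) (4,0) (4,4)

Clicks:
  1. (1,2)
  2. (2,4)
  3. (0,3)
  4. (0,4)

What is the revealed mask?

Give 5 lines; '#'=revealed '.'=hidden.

Answer: ...##
..###
...##
.....
.....

Derivation:
Click 1 (1,2) count=2: revealed 1 new [(1,2)] -> total=1
Click 2 (2,4) count=1: revealed 1 new [(2,4)] -> total=2
Click 3 (0,3) count=1: revealed 1 new [(0,3)] -> total=3
Click 4 (0,4) count=0: revealed 4 new [(0,4) (1,3) (1,4) (2,3)] -> total=7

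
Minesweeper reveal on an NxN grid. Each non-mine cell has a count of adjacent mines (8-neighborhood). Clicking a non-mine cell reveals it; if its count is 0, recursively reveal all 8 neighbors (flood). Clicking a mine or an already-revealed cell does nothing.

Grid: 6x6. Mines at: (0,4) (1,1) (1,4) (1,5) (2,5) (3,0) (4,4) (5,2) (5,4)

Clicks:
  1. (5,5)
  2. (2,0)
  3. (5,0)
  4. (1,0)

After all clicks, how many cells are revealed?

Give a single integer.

Answer: 7

Derivation:
Click 1 (5,5) count=2: revealed 1 new [(5,5)] -> total=1
Click 2 (2,0) count=2: revealed 1 new [(2,0)] -> total=2
Click 3 (5,0) count=0: revealed 4 new [(4,0) (4,1) (5,0) (5,1)] -> total=6
Click 4 (1,0) count=1: revealed 1 new [(1,0)] -> total=7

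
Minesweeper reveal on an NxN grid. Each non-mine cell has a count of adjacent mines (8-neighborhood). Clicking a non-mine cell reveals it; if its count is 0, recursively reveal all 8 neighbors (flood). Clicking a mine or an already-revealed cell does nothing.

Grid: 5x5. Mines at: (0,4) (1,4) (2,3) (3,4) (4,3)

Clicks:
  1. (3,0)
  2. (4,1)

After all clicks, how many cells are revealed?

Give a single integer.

Answer: 17

Derivation:
Click 1 (3,0) count=0: revealed 17 new [(0,0) (0,1) (0,2) (0,3) (1,0) (1,1) (1,2) (1,3) (2,0) (2,1) (2,2) (3,0) (3,1) (3,2) (4,0) (4,1) (4,2)] -> total=17
Click 2 (4,1) count=0: revealed 0 new [(none)] -> total=17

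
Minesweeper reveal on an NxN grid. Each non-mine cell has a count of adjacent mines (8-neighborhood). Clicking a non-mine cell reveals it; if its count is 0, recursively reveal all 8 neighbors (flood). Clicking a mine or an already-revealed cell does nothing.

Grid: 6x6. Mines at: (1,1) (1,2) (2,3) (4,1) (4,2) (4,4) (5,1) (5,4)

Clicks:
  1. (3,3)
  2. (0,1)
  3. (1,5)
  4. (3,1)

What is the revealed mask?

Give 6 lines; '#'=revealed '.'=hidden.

Answer: .#.###
...###
....##
.#.###
......
......

Derivation:
Click 1 (3,3) count=3: revealed 1 new [(3,3)] -> total=1
Click 2 (0,1) count=2: revealed 1 new [(0,1)] -> total=2
Click 3 (1,5) count=0: revealed 10 new [(0,3) (0,4) (0,5) (1,3) (1,4) (1,5) (2,4) (2,5) (3,4) (3,5)] -> total=12
Click 4 (3,1) count=2: revealed 1 new [(3,1)] -> total=13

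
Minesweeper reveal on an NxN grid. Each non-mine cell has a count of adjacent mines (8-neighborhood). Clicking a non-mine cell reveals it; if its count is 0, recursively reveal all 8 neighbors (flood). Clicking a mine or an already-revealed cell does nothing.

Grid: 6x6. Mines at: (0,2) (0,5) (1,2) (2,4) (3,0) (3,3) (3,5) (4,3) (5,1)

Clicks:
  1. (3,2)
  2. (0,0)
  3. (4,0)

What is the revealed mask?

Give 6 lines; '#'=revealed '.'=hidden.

Click 1 (3,2) count=2: revealed 1 new [(3,2)] -> total=1
Click 2 (0,0) count=0: revealed 6 new [(0,0) (0,1) (1,0) (1,1) (2,0) (2,1)] -> total=7
Click 3 (4,0) count=2: revealed 1 new [(4,0)] -> total=8

Answer: ##....
##....
##....
..#...
#.....
......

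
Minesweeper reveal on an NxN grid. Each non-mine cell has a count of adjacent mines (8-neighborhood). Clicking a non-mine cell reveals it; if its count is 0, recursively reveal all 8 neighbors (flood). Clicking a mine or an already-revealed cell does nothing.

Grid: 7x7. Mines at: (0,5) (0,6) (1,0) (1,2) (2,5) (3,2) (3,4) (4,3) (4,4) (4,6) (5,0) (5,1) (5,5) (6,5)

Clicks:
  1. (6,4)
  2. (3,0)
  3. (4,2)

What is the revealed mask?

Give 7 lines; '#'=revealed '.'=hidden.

Click 1 (6,4) count=2: revealed 1 new [(6,4)] -> total=1
Click 2 (3,0) count=0: revealed 6 new [(2,0) (2,1) (3,0) (3,1) (4,0) (4,1)] -> total=7
Click 3 (4,2) count=3: revealed 1 new [(4,2)] -> total=8

Answer: .......
.......
##.....
##.....
###....
.......
....#..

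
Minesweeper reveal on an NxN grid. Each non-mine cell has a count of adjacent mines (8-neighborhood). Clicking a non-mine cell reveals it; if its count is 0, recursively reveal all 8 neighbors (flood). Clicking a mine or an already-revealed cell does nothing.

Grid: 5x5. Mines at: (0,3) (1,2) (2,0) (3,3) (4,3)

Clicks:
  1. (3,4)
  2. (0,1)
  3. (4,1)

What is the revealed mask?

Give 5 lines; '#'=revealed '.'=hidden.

Click 1 (3,4) count=2: revealed 1 new [(3,4)] -> total=1
Click 2 (0,1) count=1: revealed 1 new [(0,1)] -> total=2
Click 3 (4,1) count=0: revealed 6 new [(3,0) (3,1) (3,2) (4,0) (4,1) (4,2)] -> total=8

Answer: .#...
.....
.....
###.#
###..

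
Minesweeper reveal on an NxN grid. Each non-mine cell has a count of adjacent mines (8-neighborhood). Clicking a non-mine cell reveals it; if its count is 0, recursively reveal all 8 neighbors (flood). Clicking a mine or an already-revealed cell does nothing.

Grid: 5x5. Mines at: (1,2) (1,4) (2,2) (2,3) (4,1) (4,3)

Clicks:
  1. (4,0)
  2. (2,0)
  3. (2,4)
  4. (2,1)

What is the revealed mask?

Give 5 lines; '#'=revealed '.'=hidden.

Answer: ##...
##...
##..#
##...
#....

Derivation:
Click 1 (4,0) count=1: revealed 1 new [(4,0)] -> total=1
Click 2 (2,0) count=0: revealed 8 new [(0,0) (0,1) (1,0) (1,1) (2,0) (2,1) (3,0) (3,1)] -> total=9
Click 3 (2,4) count=2: revealed 1 new [(2,4)] -> total=10
Click 4 (2,1) count=2: revealed 0 new [(none)] -> total=10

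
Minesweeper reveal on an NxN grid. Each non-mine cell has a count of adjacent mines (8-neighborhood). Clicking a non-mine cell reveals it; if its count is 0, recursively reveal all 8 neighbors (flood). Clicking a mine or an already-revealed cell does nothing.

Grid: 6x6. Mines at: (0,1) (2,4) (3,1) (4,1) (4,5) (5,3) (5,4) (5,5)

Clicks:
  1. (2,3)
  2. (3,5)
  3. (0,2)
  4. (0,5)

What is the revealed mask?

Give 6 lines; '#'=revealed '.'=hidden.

Click 1 (2,3) count=1: revealed 1 new [(2,3)] -> total=1
Click 2 (3,5) count=2: revealed 1 new [(3,5)] -> total=2
Click 3 (0,2) count=1: revealed 1 new [(0,2)] -> total=3
Click 4 (0,5) count=0: revealed 7 new [(0,3) (0,4) (0,5) (1,2) (1,3) (1,4) (1,5)] -> total=10

Answer: ..####
..####
...#..
.....#
......
......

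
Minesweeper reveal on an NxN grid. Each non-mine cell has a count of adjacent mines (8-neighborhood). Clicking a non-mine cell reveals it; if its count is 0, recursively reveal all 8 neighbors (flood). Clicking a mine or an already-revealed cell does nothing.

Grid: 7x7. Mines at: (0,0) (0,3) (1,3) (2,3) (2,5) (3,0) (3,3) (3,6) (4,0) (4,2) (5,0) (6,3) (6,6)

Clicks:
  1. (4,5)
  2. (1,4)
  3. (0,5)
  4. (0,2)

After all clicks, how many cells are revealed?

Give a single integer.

Click 1 (4,5) count=1: revealed 1 new [(4,5)] -> total=1
Click 2 (1,4) count=4: revealed 1 new [(1,4)] -> total=2
Click 3 (0,5) count=0: revealed 5 new [(0,4) (0,5) (0,6) (1,5) (1,6)] -> total=7
Click 4 (0,2) count=2: revealed 1 new [(0,2)] -> total=8

Answer: 8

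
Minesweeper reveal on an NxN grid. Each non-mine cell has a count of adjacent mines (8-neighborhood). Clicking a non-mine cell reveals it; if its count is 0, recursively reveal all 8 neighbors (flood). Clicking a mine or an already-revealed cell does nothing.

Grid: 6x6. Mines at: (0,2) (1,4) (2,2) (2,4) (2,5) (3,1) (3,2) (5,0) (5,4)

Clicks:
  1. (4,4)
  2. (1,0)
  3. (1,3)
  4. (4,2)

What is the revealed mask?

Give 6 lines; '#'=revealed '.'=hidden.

Answer: ##....
##.#..
##....
......
..#.#.
......

Derivation:
Click 1 (4,4) count=1: revealed 1 new [(4,4)] -> total=1
Click 2 (1,0) count=0: revealed 6 new [(0,0) (0,1) (1,0) (1,1) (2,0) (2,1)] -> total=7
Click 3 (1,3) count=4: revealed 1 new [(1,3)] -> total=8
Click 4 (4,2) count=2: revealed 1 new [(4,2)] -> total=9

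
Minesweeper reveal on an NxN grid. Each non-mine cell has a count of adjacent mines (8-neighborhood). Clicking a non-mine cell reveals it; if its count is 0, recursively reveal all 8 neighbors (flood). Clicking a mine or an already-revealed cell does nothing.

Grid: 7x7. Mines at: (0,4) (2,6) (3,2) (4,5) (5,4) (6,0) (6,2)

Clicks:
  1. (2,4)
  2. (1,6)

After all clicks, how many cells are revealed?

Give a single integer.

Click 1 (2,4) count=0: revealed 9 new [(1,3) (1,4) (1,5) (2,3) (2,4) (2,5) (3,3) (3,4) (3,5)] -> total=9
Click 2 (1,6) count=1: revealed 1 new [(1,6)] -> total=10

Answer: 10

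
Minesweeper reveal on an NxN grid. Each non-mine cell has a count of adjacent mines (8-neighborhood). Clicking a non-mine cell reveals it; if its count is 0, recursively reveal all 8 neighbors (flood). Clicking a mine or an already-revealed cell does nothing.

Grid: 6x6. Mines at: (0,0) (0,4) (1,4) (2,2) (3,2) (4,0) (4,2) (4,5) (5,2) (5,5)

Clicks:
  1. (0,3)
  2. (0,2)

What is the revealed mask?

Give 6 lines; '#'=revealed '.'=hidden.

Click 1 (0,3) count=2: revealed 1 new [(0,3)] -> total=1
Click 2 (0,2) count=0: revealed 5 new [(0,1) (0,2) (1,1) (1,2) (1,3)] -> total=6

Answer: .###..
.###..
......
......
......
......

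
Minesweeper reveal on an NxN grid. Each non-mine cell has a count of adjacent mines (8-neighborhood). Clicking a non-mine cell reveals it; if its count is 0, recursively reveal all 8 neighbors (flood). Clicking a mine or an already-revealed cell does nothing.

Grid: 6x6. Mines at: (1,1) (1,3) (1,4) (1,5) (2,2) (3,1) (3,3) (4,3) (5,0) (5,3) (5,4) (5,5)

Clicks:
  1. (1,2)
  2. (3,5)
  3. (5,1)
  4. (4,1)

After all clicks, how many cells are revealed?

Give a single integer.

Answer: 9

Derivation:
Click 1 (1,2) count=3: revealed 1 new [(1,2)] -> total=1
Click 2 (3,5) count=0: revealed 6 new [(2,4) (2,5) (3,4) (3,5) (4,4) (4,5)] -> total=7
Click 3 (5,1) count=1: revealed 1 new [(5,1)] -> total=8
Click 4 (4,1) count=2: revealed 1 new [(4,1)] -> total=9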